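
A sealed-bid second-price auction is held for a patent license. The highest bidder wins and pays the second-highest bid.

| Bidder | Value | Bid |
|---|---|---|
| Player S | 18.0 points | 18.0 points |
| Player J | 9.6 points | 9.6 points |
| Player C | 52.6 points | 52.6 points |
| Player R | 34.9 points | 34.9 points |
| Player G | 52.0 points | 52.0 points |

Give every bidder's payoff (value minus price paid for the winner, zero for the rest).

Sorted high to low: Player C 52.6 points > Player G 52.0 points > Player R 34.9 points > Player S 18.0 points > Player J 9.6 points.
Player C has the top bid and wins; the price is the second-highest bid, 52.0 points.
Player C's payoff = 52.6 points − 52.0 points = 0.6 points. All other bidders lose, so their payoff is 0.

Payoffs: Player S 0.0 points, Player J 0.0 points, Player C 0.6 points, Player R 0.0 points, Player G 0.0 points.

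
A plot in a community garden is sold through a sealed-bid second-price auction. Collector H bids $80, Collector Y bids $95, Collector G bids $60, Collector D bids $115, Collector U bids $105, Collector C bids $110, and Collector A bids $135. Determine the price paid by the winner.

The winner pays $115.

Ranking the bids: Collector A $135 > Collector D $115 > Collector C $110 > Collector U $105 > Collector Y $95 > Collector H $80 > Collector G $60.
Collector A has the highest bid, so Collector A wins.
The second-highest bid is $115, so that is what Collector A pays.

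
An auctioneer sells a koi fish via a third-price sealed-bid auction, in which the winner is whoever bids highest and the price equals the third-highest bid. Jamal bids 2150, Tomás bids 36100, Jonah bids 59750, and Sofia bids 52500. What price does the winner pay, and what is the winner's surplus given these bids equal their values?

The winner pays 36100 for a surplus of 23650.

Ordered from highest: Jonah 59750, then Sofia 52500, then Tomás 36100, then Jamal 2150.
Jonah is the highest bidder, so Jonah wins.
Under the third-price rule, the price is the third-highest bid: 36100.
Surplus = 59750 − 36100 = 23650.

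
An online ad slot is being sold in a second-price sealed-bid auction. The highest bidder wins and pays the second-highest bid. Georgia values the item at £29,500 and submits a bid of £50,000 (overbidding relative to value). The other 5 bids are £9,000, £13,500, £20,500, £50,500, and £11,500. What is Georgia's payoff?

Payoff = £0.

Highest competing bid: £50,500.
Georgia's bid £50,000 is not the highest, so Georgia loses, pays nothing, and earns zero payoff.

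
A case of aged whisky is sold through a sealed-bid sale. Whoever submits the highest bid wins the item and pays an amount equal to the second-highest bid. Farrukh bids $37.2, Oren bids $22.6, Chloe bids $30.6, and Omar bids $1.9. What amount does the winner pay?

The winner pays $30.6.

Sorted high to low: Farrukh $37.2, then Chloe $30.6, then Oren $22.6, then Omar $1.9.
Farrukh has the highest bid, so Farrukh wins.
The second-highest bid is $30.6, so that is what Farrukh pays.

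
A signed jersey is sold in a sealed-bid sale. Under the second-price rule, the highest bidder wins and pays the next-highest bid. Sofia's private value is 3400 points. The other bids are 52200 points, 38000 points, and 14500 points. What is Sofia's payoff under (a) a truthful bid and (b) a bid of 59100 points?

Truthful: 0 points; alternative: -48800 points.

The highest competing bid is 52200 points.
Bidding truthfully at 3400 points: the top bid is 52200 points (a rival), so Sofia loses. Payoff = 0 points.
Bidding 59100 points: Sofia has the top bid, wins, and pays the second-highest bid 52200 points. Payoff = 3400 points − 52200 points = -48800 points.
This is the dominant-strategy logic: truthful bidding weakly beats any alternative.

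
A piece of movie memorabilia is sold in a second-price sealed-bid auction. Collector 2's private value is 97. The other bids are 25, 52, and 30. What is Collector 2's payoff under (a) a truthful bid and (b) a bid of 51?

The highest competing bid is 52.
Bidding truthfully at 97: Collector 2 has the top bid, wins, and pays the second-highest bid 52. Payoff = 97 − 52 = 45.
Bidding 51: the top bid is 52 (a rival), so Collector 2 loses. Payoff = 0.
This is the dominant-strategy logic: truthful bidding weakly beats any alternative.

(a) 45  (b) 0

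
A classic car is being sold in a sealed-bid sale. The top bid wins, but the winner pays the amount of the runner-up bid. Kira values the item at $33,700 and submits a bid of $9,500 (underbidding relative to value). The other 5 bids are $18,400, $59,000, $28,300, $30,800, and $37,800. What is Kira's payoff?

Highest competing bid: $59,000.
Kira's bid $9,500 is not the highest, so Kira loses, pays nothing, and earns zero payoff.

Kira's payoff: $0.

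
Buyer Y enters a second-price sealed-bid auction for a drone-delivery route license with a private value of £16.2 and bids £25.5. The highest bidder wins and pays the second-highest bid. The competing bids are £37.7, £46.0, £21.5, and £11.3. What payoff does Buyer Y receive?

Highest competing bid: £46.0.
Buyer Y's bid £25.5 is not the highest, so Buyer Y loses, pays nothing, and earns zero payoff.

£0.0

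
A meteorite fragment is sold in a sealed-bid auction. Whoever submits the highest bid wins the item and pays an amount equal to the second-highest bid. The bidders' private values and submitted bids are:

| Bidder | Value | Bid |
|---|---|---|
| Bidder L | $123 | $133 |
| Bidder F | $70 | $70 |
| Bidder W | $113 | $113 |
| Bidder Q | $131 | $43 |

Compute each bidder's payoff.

Bidder L $10, Bidder F $0, Bidder W $0, Bidder Q $0.

Ranking the bids: Bidder L $133 > Bidder W $113 > Bidder F $70 > Bidder Q $43.
Bidder L has the top bid and wins; the price is the second-highest bid, $113.
Bidder L's payoff = $123 − $113 = $10. All other bidders lose, so their payoff is 0.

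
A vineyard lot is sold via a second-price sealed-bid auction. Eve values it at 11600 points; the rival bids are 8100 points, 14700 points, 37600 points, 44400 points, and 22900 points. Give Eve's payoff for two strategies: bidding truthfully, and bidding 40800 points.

Truthful: 0 points; alternative: 0 points.

The highest competing bid is 44400 points.
Bidding truthfully at 11600 points: the top bid is 44400 points (a rival), so Eve loses. Payoff = 0 points.
Bidding 40800 points: the top bid is 44400 points (a rival), so Eve loses. Payoff = 0 points.
The bid only affects whether you win, not the price — here both bids land on the same side of the top rival bid, so the deviation is payoff-neutral.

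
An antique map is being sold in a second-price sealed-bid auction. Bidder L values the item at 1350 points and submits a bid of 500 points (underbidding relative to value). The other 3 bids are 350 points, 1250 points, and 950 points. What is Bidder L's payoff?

0 points

Highest competing bid: 1250 points.
Bidder L's bid 500 points is not the highest, so Bidder L loses, pays nothing, and earns zero payoff.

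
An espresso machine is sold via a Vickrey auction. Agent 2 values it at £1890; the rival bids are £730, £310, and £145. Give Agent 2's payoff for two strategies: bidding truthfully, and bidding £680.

The highest competing bid is £730.
Bidding truthfully at £1890: Agent 2 has the top bid, wins, and pays the second-highest bid £730. Payoff = £1890 − £730 = £1160.
Bidding £680: the top bid is £730 (a rival), so Agent 2 loses. Payoff = £0.

Truthful: £1160; alternative: £0.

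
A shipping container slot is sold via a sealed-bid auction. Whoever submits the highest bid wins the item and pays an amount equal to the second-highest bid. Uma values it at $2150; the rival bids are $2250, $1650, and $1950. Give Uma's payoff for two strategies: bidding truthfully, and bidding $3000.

Truthful: $0; alternative: -$100.

The highest competing bid is $2250.
Bidding truthfully at $2150: the top bid is $2250 (a rival), so Uma loses. Payoff = $0.
Bidding $3000: Uma has the top bid, wins, and pays the second-highest bid $2250. Payoff = $2150 − $2250 = -$100.
This is the dominant-strategy logic: truthful bidding weakly beats any alternative.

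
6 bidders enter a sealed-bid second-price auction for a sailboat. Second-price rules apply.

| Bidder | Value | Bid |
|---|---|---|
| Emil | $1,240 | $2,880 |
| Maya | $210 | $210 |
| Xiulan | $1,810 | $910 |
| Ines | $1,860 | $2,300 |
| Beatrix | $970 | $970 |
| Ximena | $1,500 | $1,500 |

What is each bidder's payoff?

Ranking the bids: Emil $2,880 > Ines $2,300 > Ximena $1,500 > Beatrix $970 > Xiulan $910 > Maya $210.
Emil has the top bid and wins; the price is the second-highest bid, $2,300.
Emil's payoff = $1,240 − $2,300 = -$1,060. All other bidders lose, so their payoff is 0.

Payoffs: Emil -$1,060, Maya $0, Xiulan $0, Ines $0, Beatrix $0, Ximena $0.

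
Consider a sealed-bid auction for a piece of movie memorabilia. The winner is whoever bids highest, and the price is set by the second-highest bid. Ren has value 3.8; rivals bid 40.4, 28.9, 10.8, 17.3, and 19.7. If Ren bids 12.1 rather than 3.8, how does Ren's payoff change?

0.0

The highest competing bid is 40.4.
Bidding truthfully at 3.8: the top bid is 40.4 (a rival), so Ren loses. Payoff = 0.0.
Bidding 12.1: the top bid is 40.4 (a rival), so Ren loses. Payoff = 0.0.
Change = 0.0 − 0.0 = 0.0.
The bid only affects whether you win, not the price — here both bids land on the same side of the top rival bid, so the deviation is payoff-neutral.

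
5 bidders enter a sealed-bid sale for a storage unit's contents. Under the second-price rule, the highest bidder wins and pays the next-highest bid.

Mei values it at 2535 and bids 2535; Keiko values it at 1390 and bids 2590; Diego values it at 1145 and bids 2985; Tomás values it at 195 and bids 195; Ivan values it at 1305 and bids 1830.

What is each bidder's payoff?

Payoffs: Mei 0, Keiko 0, Diego -1445, Tomás 0, Ivan 0.

Sorted high to low: Diego 2985; Keiko 2590; Mei 2535; Ivan 1830; Tomás 195.
Diego has the top bid and wins; the price is the second-highest bid, 2590.
Diego's payoff = 1145 − 2590 = -1445. All other bidders lose, so their payoff is 0.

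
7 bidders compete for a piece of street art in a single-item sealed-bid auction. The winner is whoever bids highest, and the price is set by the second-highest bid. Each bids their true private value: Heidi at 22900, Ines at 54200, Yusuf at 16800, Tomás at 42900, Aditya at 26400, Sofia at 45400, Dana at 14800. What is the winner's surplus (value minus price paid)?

8800

Ordered from highest: Ines 54200; Sofia 45400; Tomás 42900; Aditya 26400; Heidi 22900; Yusuf 16800; Dana 14800.
Ines wins with the top bid and pays the second-highest, 45400.
Surplus = 54200 − 45400 = 8800.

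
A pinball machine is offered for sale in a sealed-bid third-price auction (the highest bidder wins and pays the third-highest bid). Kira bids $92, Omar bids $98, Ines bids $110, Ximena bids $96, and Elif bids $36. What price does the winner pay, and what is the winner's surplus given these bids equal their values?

Price $96; surplus $14.

Ordered from highest: Ines $110; Omar $98; Ximena $96; Kira $92; Elif $36.
Ines is the highest bidder, so Ines wins.
Under the third-price rule, the price is the third-highest bid: $96.
Surplus = $110 − $96 = $14.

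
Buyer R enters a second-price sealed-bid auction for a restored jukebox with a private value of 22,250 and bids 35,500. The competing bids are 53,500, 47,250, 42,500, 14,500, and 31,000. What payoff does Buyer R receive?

Highest competing bid: 53,500.
Buyer R's bid 35,500 is not the highest, so Buyer R loses, pays nothing, and earns zero payoff.

Payoff = 0.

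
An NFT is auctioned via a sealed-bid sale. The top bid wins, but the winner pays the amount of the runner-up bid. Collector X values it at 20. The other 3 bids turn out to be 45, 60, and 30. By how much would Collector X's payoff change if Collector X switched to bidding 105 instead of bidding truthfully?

-40

The highest competing bid is 60.
Bidding truthfully at 20: the top bid is 60 (a rival), so Collector X loses. Payoff = 0.
Bidding 105: Collector X has the top bid, wins, and pays the second-highest bid 60. Payoff = 20 − 60 = -40.
Change = -40 − 0 = -40.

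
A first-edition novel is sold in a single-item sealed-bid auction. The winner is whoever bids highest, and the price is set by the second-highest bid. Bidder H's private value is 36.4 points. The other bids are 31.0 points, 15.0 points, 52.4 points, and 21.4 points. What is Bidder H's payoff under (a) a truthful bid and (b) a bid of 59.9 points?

(a) 0.0 points  (b) -16.0 points

The highest competing bid is 52.4 points.
Bidding truthfully at 36.4 points: the top bid is 52.4 points (a rival), so Bidder H loses. Payoff = 0.0 points.
Bidding 59.9 points: Bidder H has the top bid, wins, and pays the second-highest bid 52.4 points. Payoff = 36.4 points − 52.4 points = -16.0 points.
This is the dominant-strategy logic: truthful bidding weakly beats any alternative.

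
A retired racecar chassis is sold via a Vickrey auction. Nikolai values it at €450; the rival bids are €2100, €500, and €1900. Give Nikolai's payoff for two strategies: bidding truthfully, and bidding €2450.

The highest competing bid is €2100.
Bidding truthfully at €450: the top bid is €2100 (a rival), so Nikolai loses. Payoff = €0.
Bidding €2450: Nikolai has the top bid, wins, and pays the second-highest bid €2100. Payoff = €450 − €2100 = -€1650.

Truthful: €0; alternative: -€1650.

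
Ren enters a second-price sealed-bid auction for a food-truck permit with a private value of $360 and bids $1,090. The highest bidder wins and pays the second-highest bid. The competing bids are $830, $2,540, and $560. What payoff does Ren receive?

Highest competing bid: $2,540.
Ren's bid $1,090 is not the highest, so Ren loses, pays nothing, and earns zero payoff.

Ren's payoff: $0.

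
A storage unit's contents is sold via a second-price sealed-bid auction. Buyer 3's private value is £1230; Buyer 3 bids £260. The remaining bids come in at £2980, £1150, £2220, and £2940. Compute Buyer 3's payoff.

The bidder's payoff: £0.

Highest competing bid: £2980.
Buyer 3's bid £260 is not the highest, so Buyer 3 loses, pays nothing, and earns zero payoff.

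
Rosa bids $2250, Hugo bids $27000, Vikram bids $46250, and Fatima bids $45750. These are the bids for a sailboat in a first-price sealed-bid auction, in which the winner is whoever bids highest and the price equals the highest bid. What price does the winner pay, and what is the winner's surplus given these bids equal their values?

Bids in descending order: Vikram $46250; Fatima $45750; Hugo $27000; Rosa $2250.
Vikram is the highest bidder, so Vikram wins.
Under the first-price rule, the price is the highest bid: $46250.
Surplus = $46250 − $46250 = $0.

Price $46250; surplus $0.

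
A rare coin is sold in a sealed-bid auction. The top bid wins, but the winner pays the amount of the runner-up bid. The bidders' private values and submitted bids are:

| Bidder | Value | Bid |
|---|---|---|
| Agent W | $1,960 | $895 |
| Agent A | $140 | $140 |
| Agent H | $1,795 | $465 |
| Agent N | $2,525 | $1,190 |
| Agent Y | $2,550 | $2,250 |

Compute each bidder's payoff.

Sorted high to low: Agent Y $2,250 > Agent N $1,190 > Agent W $895 > Agent H $465 > Agent A $140.
Agent Y has the top bid and wins; the price is the second-highest bid, $1,190.
Agent Y's payoff = $2,550 − $1,190 = $1,360. All other bidders lose, so their payoff is 0.

Agent W $0, Agent A $0, Agent H $0, Agent N $0, Agent Y $1,360.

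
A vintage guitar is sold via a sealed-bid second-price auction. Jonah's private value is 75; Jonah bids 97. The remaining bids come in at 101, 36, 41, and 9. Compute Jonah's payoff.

Jonah's payoff: 0.

Highest competing bid: 101.
Jonah's bid 97 is not the highest, so Jonah loses, pays nothing, and earns zero payoff.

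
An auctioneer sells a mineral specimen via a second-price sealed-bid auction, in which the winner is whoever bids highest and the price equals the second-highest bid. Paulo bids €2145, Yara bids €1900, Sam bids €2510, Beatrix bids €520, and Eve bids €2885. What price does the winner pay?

Sorted high to low: Eve €2885, then Sam €2510, then Paulo €2145, then Yara €1900, then Beatrix €520.
Eve is the highest bidder, so Eve wins.
Under the second-price rule, the price is the second-highest bid: €2510.

Price paid: €2510.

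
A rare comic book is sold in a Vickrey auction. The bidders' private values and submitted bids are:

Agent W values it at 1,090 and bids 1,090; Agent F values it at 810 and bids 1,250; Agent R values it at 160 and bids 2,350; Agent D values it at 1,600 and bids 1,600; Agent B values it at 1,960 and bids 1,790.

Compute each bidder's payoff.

Payoffs: Agent W 0, Agent F 0, Agent R -1,630, Agent D 0, Agent B 0.

Sorted high to low: Agent R 2,350 > Agent B 1,790 > Agent D 1,600 > Agent F 1,250 > Agent W 1,090.
Agent R has the top bid and wins; the price is the second-highest bid, 1,790.
Agent R's payoff = 160 − 1,790 = -1,630. All other bidders lose, so their payoff is 0.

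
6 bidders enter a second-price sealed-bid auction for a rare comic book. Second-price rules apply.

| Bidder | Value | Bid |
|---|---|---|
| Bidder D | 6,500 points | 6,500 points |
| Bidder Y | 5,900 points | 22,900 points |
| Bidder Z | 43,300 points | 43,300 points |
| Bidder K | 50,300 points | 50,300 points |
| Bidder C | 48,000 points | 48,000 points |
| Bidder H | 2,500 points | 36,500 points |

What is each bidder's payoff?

Bidder D 0 points, Bidder Y 0 points, Bidder Z 0 points, Bidder K 2,300 points, Bidder C 0 points, Bidder H 0 points.

Ordered from highest: Bidder K 50,300 points, then Bidder C 48,000 points, then Bidder Z 43,300 points, then Bidder H 36,500 points, then Bidder Y 22,900 points, then Bidder D 6,500 points.
Bidder K has the top bid and wins; the price is the second-highest bid, 48,000 points.
Bidder K's payoff = 50,300 points − 48,000 points = 2,300 points. All other bidders lose, so their payoff is 0.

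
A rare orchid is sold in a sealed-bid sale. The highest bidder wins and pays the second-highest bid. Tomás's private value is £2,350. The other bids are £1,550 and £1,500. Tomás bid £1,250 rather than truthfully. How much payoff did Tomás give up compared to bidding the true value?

The highest competing bid is £1,550.
Bidding truthfully at £2,350: Tomás has the top bid, wins, and pays the second-highest bid £1,550. Payoff = £2,350 − £1,550 = £800.
Bidding £1,250: the top bid is £1,550 (a rival), so Tomás loses. Payoff = £0.
Regret = truthful payoff − actual payoff = £800 − £0 = £800.

£800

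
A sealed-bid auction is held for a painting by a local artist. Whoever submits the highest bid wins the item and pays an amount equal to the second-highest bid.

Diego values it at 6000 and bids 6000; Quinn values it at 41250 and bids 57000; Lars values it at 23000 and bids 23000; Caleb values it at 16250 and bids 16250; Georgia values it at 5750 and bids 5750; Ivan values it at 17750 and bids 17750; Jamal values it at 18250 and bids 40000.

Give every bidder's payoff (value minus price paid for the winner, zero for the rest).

Bids in descending order: Quinn 57000, then Jamal 40000, then Lars 23000, then Ivan 17750, then Caleb 16250, then Diego 6000, then Georgia 5750.
Quinn has the top bid and wins; the price is the second-highest bid, 40000.
Quinn's payoff = 41250 − 40000 = 1250. All other bidders lose, so their payoff is 0.

Payoffs: Diego 0, Quinn 1250, Lars 0, Caleb 0, Georgia 0, Ivan 0, Jamal 0.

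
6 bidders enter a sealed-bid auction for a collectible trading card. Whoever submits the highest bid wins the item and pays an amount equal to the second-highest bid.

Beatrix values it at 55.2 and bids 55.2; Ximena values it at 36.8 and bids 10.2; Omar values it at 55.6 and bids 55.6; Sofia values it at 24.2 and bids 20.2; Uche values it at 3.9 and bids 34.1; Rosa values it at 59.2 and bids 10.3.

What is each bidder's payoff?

Bids in descending order: Omar 55.6 > Beatrix 55.2 > Uche 34.1 > Sofia 20.2 > Rosa 10.3 > Ximena 10.2.
Omar has the top bid and wins; the price is the second-highest bid, 55.2.
Omar's payoff = 55.6 − 55.2 = 0.4. All other bidders lose, so their payoff is 0.

Payoffs: Beatrix 0.0, Ximena 0.0, Omar 0.4, Sofia 0.0, Uche 0.0, Rosa 0.0.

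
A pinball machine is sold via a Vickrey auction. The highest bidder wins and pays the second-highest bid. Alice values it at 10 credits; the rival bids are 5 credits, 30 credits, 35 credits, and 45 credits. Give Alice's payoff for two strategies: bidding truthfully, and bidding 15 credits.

(a) 0 credits  (b) 0 credits

The highest competing bid is 45 credits.
Bidding truthfully at 10 credits: the top bid is 45 credits (a rival), so Alice loses. Payoff = 0 credits.
Bidding 15 credits: the top bid is 45 credits (a rival), so Alice loses. Payoff = 0 credits.
The bid only affects whether you win, not the price — here both bids land on the same side of the top rival bid, so the deviation is payoff-neutral.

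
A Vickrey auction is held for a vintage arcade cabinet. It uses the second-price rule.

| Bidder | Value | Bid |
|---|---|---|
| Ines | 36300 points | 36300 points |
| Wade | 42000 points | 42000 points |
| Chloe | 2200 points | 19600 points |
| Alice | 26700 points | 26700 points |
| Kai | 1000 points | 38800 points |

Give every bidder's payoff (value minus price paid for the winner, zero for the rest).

Sorted high to low: Wade 42000 points > Kai 38800 points > Ines 36300 points > Alice 26700 points > Chloe 19600 points.
Wade has the top bid and wins; the price is the second-highest bid, 38800 points.
Wade's payoff = 42000 points − 38800 points = 3200 points. All other bidders lose, so their payoff is 0.

Payoffs: Ines 0 points, Wade 3200 points, Chloe 0 points, Alice 0 points, Kai 0 points.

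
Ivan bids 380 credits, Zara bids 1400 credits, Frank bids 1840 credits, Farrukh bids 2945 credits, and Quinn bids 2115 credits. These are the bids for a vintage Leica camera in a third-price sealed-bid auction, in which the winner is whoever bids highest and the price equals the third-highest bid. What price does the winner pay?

Bids in descending order: Farrukh 2945 credits > Quinn 2115 credits > Frank 1840 credits > Zara 1400 credits > Ivan 380 credits.
Farrukh is the highest bidder, so Farrukh wins.
Under the third-price rule, the price is the third-highest bid: 1840 credits.

The winner pays 1840 credits.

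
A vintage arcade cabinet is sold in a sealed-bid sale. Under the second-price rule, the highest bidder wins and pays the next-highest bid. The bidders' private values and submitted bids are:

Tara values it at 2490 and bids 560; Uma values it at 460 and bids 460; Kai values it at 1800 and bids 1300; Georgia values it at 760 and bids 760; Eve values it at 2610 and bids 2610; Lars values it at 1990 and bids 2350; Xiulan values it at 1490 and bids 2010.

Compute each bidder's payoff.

Payoffs: Tara 0, Uma 0, Kai 0, Georgia 0, Eve 260, Lars 0, Xiulan 0.

Bids in descending order: Eve 2610, then Lars 2350, then Xiulan 2010, then Kai 1300, then Georgia 760, then Tara 560, then Uma 460.
Eve has the top bid and wins; the price is the second-highest bid, 2350.
Eve's payoff = 2610 − 2350 = 260. All other bidders lose, so their payoff is 0.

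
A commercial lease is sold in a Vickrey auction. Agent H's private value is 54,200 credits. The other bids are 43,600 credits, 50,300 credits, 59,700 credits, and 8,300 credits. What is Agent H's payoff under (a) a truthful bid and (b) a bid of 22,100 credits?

The highest competing bid is 59,700 credits.
Bidding truthfully at 54,200 credits: the top bid is 59,700 credits (a rival), so Agent H loses. Payoff = 0 credits.
Bidding 22,100 credits: the top bid is 59,700 credits (a rival), so Agent H loses. Payoff = 0 credits.
The bid only affects whether you win, not the price — here both bids land on the same side of the top rival bid, so the deviation is payoff-neutral.

Truthful: 0 credits; alternative: 0 credits.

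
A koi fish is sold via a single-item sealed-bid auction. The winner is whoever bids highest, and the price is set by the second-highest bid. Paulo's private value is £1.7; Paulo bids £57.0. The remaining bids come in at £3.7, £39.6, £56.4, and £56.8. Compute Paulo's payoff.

Paulo's payoff: -£55.1.

Highest competing bid: £56.8.
Paulo's bid £57.0 is the highest overall, so Paulo wins and pays the second-highest bid, £56.8.
Payoff = value − price = £1.7 − £56.8 = -£55.1.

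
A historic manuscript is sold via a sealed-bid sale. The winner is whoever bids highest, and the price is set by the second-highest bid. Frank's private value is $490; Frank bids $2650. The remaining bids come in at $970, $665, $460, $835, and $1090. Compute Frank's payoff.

Highest competing bid: $1090.
Frank's bid $2650 is the highest overall, so Frank wins and pays the second-highest bid, $1090.
Payoff = value − price = $490 − $1090 = -$600.

-$600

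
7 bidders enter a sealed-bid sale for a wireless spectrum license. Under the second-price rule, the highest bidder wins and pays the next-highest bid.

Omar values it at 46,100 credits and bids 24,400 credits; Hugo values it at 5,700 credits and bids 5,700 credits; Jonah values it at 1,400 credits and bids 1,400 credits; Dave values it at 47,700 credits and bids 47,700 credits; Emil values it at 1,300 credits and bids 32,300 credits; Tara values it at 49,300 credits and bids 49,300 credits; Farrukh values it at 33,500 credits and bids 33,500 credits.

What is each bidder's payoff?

Omar 0 credits, Hugo 0 credits, Jonah 0 credits, Dave 0 credits, Emil 0 credits, Tara 1,600 credits, Farrukh 0 credits.

Ranking the bids: Tara 49,300 credits; Dave 47,700 credits; Farrukh 33,500 credits; Emil 32,300 credits; Omar 24,400 credits; Hugo 5,700 credits; Jonah 1,400 credits.
Tara has the top bid and wins; the price is the second-highest bid, 47,700 credits.
Tara's payoff = 49,300 credits − 47,700 credits = 1,600 credits. All other bidders lose, so their payoff is 0.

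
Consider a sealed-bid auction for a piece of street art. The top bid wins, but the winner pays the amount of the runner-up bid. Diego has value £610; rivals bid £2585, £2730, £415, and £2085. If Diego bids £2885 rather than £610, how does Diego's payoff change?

The highest competing bid is £2730.
Bidding truthfully at £610: the top bid is £2730 (a rival), so Diego loses. Payoff = £0.
Bidding £2885: Diego has the top bid, wins, and pays the second-highest bid £2730. Payoff = £610 − £2730 = -£2120.
Change = -£2120 − £0 = -£2120.
This is the dominant-strategy logic: truthful bidding weakly beats any alternative.

Change in payoff: -£2120.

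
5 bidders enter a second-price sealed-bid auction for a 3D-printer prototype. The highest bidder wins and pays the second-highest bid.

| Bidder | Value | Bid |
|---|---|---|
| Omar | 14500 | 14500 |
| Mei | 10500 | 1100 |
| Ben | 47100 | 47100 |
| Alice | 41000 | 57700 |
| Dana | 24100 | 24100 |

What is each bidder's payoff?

Ordered from highest: Alice 57700; Ben 47100; Dana 24100; Omar 14500; Mei 1100.
Alice has the top bid and wins; the price is the second-highest bid, 47100.
Alice's payoff = 41000 − 47100 = -6100. All other bidders lose, so their payoff is 0.

Payoffs: Omar 0, Mei 0, Ben 0, Alice -6100, Dana 0.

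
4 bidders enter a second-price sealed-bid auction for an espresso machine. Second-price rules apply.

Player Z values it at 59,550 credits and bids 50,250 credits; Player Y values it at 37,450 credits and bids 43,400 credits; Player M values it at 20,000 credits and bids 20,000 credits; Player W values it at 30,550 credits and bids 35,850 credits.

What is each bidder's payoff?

Ordered from highest: Player Z 50,250 credits; Player Y 43,400 credits; Player W 35,850 credits; Player M 20,000 credits.
Player Z has the top bid and wins; the price is the second-highest bid, 43,400 credits.
Player Z's payoff = 59,550 credits − 43,400 credits = 16,150 credits. All other bidders lose, so their payoff is 0.

Player Z 16,150 credits, Player Y 0 credits, Player M 0 credits, Player W 0 credits.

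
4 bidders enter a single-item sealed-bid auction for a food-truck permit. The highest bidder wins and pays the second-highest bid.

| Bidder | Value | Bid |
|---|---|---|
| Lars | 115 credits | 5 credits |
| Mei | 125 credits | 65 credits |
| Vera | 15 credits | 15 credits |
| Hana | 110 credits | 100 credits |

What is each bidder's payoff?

Bids in descending order: Hana 100 credits > Mei 65 credits > Vera 15 credits > Lars 5 credits.
Hana has the top bid and wins; the price is the second-highest bid, 65 credits.
Hana's payoff = 110 credits − 65 credits = 45 credits. All other bidders lose, so their payoff is 0.

Lars 0 credits, Mei 0 credits, Vera 0 credits, Hana 45 credits.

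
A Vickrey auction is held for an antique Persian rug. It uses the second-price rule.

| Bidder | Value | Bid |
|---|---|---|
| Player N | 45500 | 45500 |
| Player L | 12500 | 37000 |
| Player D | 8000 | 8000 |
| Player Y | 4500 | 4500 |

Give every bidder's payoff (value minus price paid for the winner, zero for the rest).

Player N 8500, Player L 0, Player D 0, Player Y 0.

Bids in descending order: Player N 45500; Player L 37000; Player D 8000; Player Y 4500.
Player N has the top bid and wins; the price is the second-highest bid, 37000.
Player N's payoff = 45500 − 37000 = 8500. All other bidders lose, so their payoff is 0.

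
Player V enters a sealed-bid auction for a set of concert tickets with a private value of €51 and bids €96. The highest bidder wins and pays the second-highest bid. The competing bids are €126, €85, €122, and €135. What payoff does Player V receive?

Highest competing bid: €135.
Player V's bid €96 is not the highest, so Player V loses, pays nothing, and earns zero payoff.

€0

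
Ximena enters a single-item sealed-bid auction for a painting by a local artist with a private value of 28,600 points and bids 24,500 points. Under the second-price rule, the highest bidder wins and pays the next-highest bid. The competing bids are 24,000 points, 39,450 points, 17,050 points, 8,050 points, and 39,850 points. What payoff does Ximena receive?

Payoff = 0 points.

Highest competing bid: 39,850 points.
Ximena's bid 24,500 points is not the highest, so Ximena loses, pays nothing, and earns zero payoff.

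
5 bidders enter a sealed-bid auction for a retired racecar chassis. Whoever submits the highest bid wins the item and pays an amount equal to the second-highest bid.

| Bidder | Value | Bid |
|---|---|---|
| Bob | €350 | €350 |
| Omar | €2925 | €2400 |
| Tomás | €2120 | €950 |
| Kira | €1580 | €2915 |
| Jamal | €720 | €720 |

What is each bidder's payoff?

Bob €0, Omar €0, Tomás €0, Kira -€820, Jamal €0.

Ranking the bids: Kira €2915, then Omar €2400, then Tomás €950, then Jamal €720, then Bob €350.
Kira has the top bid and wins; the price is the second-highest bid, €2400.
Kira's payoff = €1580 − €2400 = -€820. All other bidders lose, so their payoff is 0.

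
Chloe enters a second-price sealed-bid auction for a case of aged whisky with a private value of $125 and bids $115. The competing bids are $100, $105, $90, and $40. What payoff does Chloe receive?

Highest competing bid: $105.
Chloe's bid $115 is the highest overall, so Chloe wins and pays the second-highest bid, $105.
Payoff = value − price = $125 − $105 = $20.

$20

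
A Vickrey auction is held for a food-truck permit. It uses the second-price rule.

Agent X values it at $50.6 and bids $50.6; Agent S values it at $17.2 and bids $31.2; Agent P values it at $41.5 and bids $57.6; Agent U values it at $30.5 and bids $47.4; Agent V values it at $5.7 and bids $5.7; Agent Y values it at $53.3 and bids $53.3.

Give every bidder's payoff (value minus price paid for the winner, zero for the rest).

Agent X $0.0, Agent S $0.0, Agent P -$11.8, Agent U $0.0, Agent V $0.0, Agent Y $0.0.

Ordered from highest: Agent P $57.6; Agent Y $53.3; Agent X $50.6; Agent U $47.4; Agent S $31.2; Agent V $5.7.
Agent P has the top bid and wins; the price is the second-highest bid, $53.3.
Agent P's payoff = $41.5 − $53.3 = -$11.8. All other bidders lose, so their payoff is 0.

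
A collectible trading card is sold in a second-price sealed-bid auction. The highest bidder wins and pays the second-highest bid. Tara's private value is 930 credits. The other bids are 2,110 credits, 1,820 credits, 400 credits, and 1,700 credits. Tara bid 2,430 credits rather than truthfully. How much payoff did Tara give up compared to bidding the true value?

1,180 credits

The highest competing bid is 2,110 credits.
Bidding truthfully at 930 credits: the top bid is 2,110 credits (a rival), so Tara loses. Payoff = 0 credits.
Bidding 2,430 credits: Tara has the top bid, wins, and pays the second-highest bid 2,110 credits. Payoff = 930 credits − 2,110 credits = -1,180 credits.
Regret = truthful payoff − actual payoff = 0 credits − -1,180 credits = 1,180 credits.
This is the dominant-strategy logic: truthful bidding weakly beats any alternative.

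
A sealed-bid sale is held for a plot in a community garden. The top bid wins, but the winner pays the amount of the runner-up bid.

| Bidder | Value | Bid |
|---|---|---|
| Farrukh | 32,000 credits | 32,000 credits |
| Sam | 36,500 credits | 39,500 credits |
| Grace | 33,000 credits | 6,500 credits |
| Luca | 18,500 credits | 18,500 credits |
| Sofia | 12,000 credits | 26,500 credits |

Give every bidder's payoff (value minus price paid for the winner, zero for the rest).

Payoffs: Farrukh 0 credits, Sam 4,500 credits, Grace 0 credits, Luca 0 credits, Sofia 0 credits.

Bids in descending order: Sam 39,500 credits, then Farrukh 32,000 credits, then Sofia 26,500 credits, then Luca 18,500 credits, then Grace 6,500 credits.
Sam has the top bid and wins; the price is the second-highest bid, 32,000 credits.
Sam's payoff = 36,500 credits − 32,000 credits = 4,500 credits. All other bidders lose, so their payoff is 0.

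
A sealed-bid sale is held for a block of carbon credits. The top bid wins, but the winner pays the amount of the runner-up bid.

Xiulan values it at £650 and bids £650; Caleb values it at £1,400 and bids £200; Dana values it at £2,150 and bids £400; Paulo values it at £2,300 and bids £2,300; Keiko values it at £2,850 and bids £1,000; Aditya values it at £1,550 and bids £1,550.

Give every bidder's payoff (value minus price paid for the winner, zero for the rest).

Xiulan £0, Caleb £0, Dana £0, Paulo £750, Keiko £0, Aditya £0.

Ranking the bids: Paulo £2,300, then Aditya £1,550, then Keiko £1,000, then Xiulan £650, then Dana £400, then Caleb £200.
Paulo has the top bid and wins; the price is the second-highest bid, £1,550.
Paulo's payoff = £2,300 − £1,550 = £750. All other bidders lose, so their payoff is 0.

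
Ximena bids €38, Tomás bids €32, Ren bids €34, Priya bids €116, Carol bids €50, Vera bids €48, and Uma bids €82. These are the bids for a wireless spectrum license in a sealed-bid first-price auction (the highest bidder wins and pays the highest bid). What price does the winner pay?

€116

Ranking the bids: Priya €116 > Uma €82 > Carol €50 > Vera €48 > Ximena €38 > Ren €34 > Tomás €32.
Priya is the highest bidder, so Priya wins.
Under the first-price rule, the price is the highest bid: €116.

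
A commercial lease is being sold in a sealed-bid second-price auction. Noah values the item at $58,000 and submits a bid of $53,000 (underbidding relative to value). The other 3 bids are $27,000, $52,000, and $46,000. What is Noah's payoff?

Payoff = $6,000.

Highest competing bid: $52,000.
Noah's bid $53,000 is the highest overall, so Noah wins and pays the second-highest bid, $52,000.
Payoff = value − price = $58,000 − $52,000 = $6,000.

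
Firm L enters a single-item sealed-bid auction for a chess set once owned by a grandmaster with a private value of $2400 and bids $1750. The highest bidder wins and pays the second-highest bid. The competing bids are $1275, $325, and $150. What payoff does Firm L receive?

Payoff = $1125.

Highest competing bid: $1275.
Firm L's bid $1750 is the highest overall, so Firm L wins and pays the second-highest bid, $1275.
Payoff = value − price = $2400 − $1275 = $1125.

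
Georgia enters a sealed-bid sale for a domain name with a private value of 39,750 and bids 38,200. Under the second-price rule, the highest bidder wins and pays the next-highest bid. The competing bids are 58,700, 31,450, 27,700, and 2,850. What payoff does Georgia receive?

Georgia's payoff: 0.

Highest competing bid: 58,700.
Georgia's bid 38,200 is not the highest, so Georgia loses, pays nothing, and earns zero payoff.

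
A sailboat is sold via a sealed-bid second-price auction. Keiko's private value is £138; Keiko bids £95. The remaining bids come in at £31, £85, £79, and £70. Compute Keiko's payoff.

Highest competing bid: £85.
Keiko's bid £95 is the highest overall, so Keiko wins and pays the second-highest bid, £85.
Payoff = value − price = £138 − £85 = £53.

£53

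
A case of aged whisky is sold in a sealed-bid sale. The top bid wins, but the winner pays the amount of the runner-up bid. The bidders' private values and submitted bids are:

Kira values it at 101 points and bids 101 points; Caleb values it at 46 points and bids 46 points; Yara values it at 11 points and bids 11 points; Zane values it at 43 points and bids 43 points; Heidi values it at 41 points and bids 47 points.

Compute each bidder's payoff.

Sorted high to low: Kira 101 points, then Heidi 47 points, then Caleb 46 points, then Zane 43 points, then Yara 11 points.
Kira has the top bid and wins; the price is the second-highest bid, 47 points.
Kira's payoff = 101 points − 47 points = 54 points. All other bidders lose, so their payoff is 0.

Payoffs: Kira 54 points, Caleb 0 points, Yara 0 points, Zane 0 points, Heidi 0 points.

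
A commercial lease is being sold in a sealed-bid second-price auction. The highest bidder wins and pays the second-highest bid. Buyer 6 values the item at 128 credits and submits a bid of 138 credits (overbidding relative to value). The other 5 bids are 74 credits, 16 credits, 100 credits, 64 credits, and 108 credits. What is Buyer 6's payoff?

Highest competing bid: 108 credits.
Buyer 6's bid 138 credits is the highest overall, so Buyer 6 wins and pays the second-highest bid, 108 credits.
Payoff = value − price = 128 credits − 108 credits = 20 credits.

20 credits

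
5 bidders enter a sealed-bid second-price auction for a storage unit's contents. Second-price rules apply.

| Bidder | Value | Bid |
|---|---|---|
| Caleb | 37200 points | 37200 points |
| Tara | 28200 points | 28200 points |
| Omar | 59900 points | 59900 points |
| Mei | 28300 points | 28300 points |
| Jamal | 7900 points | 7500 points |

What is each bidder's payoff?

Caleb 0 points, Tara 0 points, Omar 22700 points, Mei 0 points, Jamal 0 points.

Bids in descending order: Omar 59900 points > Caleb 37200 points > Mei 28300 points > Tara 28200 points > Jamal 7500 points.
Omar has the top bid and wins; the price is the second-highest bid, 37200 points.
Omar's payoff = 59900 points − 37200 points = 22700 points. All other bidders lose, so their payoff is 0.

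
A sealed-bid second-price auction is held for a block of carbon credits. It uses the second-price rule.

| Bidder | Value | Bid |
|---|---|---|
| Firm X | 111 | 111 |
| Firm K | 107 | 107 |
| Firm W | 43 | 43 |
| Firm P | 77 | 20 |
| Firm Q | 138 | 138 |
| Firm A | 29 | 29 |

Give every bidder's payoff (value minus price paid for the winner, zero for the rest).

Ordered from highest: Firm Q 138, then Firm X 111, then Firm K 107, then Firm W 43, then Firm A 29, then Firm P 20.
Firm Q has the top bid and wins; the price is the second-highest bid, 111.
Firm Q's payoff = 138 − 111 = 27. All other bidders lose, so their payoff is 0.

Payoffs: Firm X 0, Firm K 0, Firm W 0, Firm P 0, Firm Q 27, Firm A 0.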